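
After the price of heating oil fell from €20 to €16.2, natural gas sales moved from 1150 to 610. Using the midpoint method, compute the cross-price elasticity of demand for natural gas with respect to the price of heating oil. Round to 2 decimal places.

2.92

%ΔQ_x = (610 − 1150)/[(1150+610)/2] = -540/880 ≈ -0.6136.
%ΔP_y = (16.2 − 20)/[(20+16.2)/2] ≈ -0.2099.
E_xy = -0.6136/-0.2099 ≈ 2.92.
E_xy > 0, so natural gas and heating oil are substitutes.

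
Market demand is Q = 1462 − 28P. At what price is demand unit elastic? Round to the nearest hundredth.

For linear demand Q = a − bP, E = −bP/(a − bP). |E| = 1 ⇒ bP = a − bP ⇒ P = a/(2b).
P = 1462/(2·28) ≈ 26.11.

26.11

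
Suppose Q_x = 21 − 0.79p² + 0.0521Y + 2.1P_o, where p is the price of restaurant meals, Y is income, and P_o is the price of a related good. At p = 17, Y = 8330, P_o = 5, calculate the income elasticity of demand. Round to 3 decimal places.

1.830

Substituting, Q_x = 21 − 0.79(17)² + 0.0521(8330) + 2.1(5) = 21 − 228.31 + 433.993 + 10.5 = 237.183.
∂Q_x/∂Y = +0.0521, so E_I = 0.0521·(8330/237.183) ≈ 1.830.
E_I > 1: normal good (luxury).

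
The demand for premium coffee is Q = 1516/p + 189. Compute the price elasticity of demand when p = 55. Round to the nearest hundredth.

At p = 55, Q = 216.5636.
dQ/dp = −1516/p² = −0.5012.
Point elasticity E = (dQ/dp)·(p/Q) = -0.5012 × 55/216.5636 ≈ -0.13.
|E| < 1, so demand is inelastic at this price.

-0.13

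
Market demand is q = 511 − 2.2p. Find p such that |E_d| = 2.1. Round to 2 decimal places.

157.35

Set −bp/(a − bp) = −2.1 ⇒ bp = 2.1(a − bp) ⇒ bp(1+2.1) = 2.1·a.
p = 2.1·511/(2.2·3.1) ≈ 157.35.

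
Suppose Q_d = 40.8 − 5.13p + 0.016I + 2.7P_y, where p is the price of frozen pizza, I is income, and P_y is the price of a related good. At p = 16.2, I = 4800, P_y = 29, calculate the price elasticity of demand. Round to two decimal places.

-0.74

Substituting, Q_d = 40.8 − 5.13(16.2) + 0.016(4800) + 2.7(29) = 40.8 − 83.106 + 76.8 + 78.3 = 112.794.
∂Q_d/∂p = −5.13, so E_p = (−5.13)·(16.2/112.794) ≈ -0.74.
|E_p| < 1: demand is inelastic.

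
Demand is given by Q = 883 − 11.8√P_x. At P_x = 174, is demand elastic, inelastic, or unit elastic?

At P_x = 174, Q = 727.3473.
dQ/dP_x = −11.8/(2√P_x) = −11.8/(2·13.1909).
Point elasticity E = (dQ/dP_x)·(P_x/Q) = -0.4473 × 174/727.3473 ≈ -0.107.
|E| ≈ 0.107 < 1, so demand is inelastic.

inelastic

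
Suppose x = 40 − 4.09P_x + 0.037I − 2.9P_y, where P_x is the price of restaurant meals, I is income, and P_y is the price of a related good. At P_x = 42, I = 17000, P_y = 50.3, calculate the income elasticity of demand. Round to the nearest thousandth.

1.790

First evaluate x: 40 − 4.09(42) + 0.037(17000) − 2.9(50.3) = 40 − 171.78 + 629 − 145.87 = 351.35.
∂x/∂I = +0.037, so E_I = 0.037·(17000/351.35) ≈ 1.790.
E_I > 1: normal good (luxury).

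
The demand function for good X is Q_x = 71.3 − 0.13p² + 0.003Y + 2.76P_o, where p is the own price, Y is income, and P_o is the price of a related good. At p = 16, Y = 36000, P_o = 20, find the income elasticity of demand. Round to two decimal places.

Substituting, Q_x = 71.3 − 0.13(16)² + 0.003(36000) + 2.76(20) = 71.3 − 33.28 + 108 + 55.2 = 201.22.
∂Q_x/∂Y = +0.003, so E_I = 0.003·(36000/201.22) ≈ 0.54.
E_I ∈ (0,1): normal good (necessity).

0.54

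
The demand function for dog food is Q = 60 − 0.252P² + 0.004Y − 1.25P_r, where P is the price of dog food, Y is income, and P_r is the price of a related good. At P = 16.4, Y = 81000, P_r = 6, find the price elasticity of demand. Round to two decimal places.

Substituting, Q = 60 − 0.252(16.4)² + 0.004(81000) − 1.25(6) = 60 − 67.7779 + 324 − 7.5 = 308.7221.
∂Q/∂P = −2·0.252·P = -8.2656, so E_p = -8.2656·(16.4/308.7221) ≈ -0.44.
|E_p| < 1: demand is inelastic.

-0.44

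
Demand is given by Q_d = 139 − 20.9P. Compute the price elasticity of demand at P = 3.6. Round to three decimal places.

At P = 3.6, Q_d = 63.76.
dQ_d/dP = −20.9.
Point elasticity E = (dQ_d/dP)·(P/Q_d) = -20.9 × 3.6/63.76 ≈ -1.180.
|E| > 1, so demand is elastic at this price.

-1.180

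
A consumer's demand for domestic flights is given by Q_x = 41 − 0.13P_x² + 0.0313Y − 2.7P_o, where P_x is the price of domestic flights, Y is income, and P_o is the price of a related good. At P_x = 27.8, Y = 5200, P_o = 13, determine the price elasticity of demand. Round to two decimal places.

-2.95

First evaluate Q_x: 41 − 0.13(27.8)² + 0.0313(5200) − 2.7(13) = 41 − 100.4692 + 162.76 − 35.1 = 68.1908.
∂Q_x/∂P_x = −2·0.13·P_x = -7.228, so E_p = -7.228·(27.8/68.1908) ≈ -2.95.
|E_p| > 1: demand is elastic.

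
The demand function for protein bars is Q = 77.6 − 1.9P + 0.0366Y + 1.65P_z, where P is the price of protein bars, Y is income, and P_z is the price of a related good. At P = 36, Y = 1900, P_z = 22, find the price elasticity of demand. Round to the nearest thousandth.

-0.595

First evaluate Q: 77.6 − 1.9(36) + 0.0366(1900) + 1.65(22) = 77.6 − 68.4 + 69.54 + 36.3 = 115.04.
∂Q/∂P = −1.9, so E_p = (−1.9)·(36/115.04) ≈ -0.595.
|E_p| < 1: demand is inelastic.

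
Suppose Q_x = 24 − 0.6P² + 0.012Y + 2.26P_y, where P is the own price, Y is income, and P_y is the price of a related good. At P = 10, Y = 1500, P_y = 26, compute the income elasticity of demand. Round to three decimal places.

At the given point, Q_x = 24 − 0.6(10)² + 0.012(1500) + 2.26(26) = 24 − 60 + 18 + 58.76 = 40.76.
∂Q_x/∂Y = +0.012, so E_I = 0.012·(1500/40.76) ≈ 0.442.
E_I ∈ (0,1): normal good (necessity).

0.442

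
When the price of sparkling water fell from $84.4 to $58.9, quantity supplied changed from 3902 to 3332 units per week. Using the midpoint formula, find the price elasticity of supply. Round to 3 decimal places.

0.443

%Δq = (3332 − 3902)/[(3902 + 3332)/2] = -570/3617 ≈ -0.1576.
%Δp = (58.9 − 84.4)/[(84.4 + 58.9)/2] = -25.5/71.65 ≈ -0.3559.
Arc elasticity E = %Δq/%Δp ≈ -0.1576/-0.3559 ≈ 0.443.
|E| < 1: supply is inelastic over this range.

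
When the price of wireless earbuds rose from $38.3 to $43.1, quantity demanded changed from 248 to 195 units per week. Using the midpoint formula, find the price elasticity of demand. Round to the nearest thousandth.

%ΔQ = (195 − 248)/[(248 + 195)/2] = -53/221.5 ≈ -0.2393.
%ΔP = (43.1 − 38.3)/[(38.3 + 43.1)/2] = 4.8/40.7 ≈ 0.1179.
Arc elasticity E = %ΔQ/%ΔP ≈ -0.2393/0.1179 ≈ -2.029.
|E| > 1: demand is elastic over this range.

-2.029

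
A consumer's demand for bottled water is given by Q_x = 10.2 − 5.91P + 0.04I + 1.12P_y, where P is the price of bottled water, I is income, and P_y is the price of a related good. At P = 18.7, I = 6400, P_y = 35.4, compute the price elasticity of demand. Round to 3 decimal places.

-0.566

Substituting, Q_x = 10.2 − 5.91(18.7) + 0.04(6400) + 1.12(35.4) = 10.2 − 110.517 + 256 + 39.648 = 195.331.
∂Q_x/∂P = −5.91, so E_p = (−5.91)·(18.7/195.331) ≈ -0.566.
|E_p| < 1: demand is inelastic.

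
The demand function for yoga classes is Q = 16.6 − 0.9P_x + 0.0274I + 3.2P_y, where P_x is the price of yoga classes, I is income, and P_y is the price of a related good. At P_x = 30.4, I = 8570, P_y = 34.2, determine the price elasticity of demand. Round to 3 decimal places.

At the given point, Q = 16.6 − 0.9(30.4) + 0.0274(8570) + 3.2(34.2) = 16.6 − 27.36 + 234.818 + 109.44 = 333.498.
∂Q/∂P_x = −0.9, so E_p = (−0.9)·(30.4/333.498) ≈ -0.082.
|E_p| < 1: demand is inelastic.

-0.082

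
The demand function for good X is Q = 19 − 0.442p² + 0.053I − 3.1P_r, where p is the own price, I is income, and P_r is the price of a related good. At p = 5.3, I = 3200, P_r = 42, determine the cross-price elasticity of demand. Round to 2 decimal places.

Q = 19 − 0.442(5.3)² + 0.053(3200) − 3.1(42) = 19 − 12.4158 + 169.6 − 130.2 = 45.9842.
∂Q/∂P_r = −3.1, so E_xy = -3.1·(42/45.9842) ≈ -2.83.
E_xy < 0: the goods are complements.

-2.83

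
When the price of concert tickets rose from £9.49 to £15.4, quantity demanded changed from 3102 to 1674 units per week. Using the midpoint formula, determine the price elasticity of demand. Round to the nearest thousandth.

-1.259

%Δq = (1674 − 3102)/[(3102 + 1674)/2] = -1428/2388 ≈ -0.5980.
%ΔP = (15.4 − 9.49)/[(9.49 + 15.4)/2] = 5.91/12.445 ≈ 0.4749.
Arc elasticity E = %Δq/%ΔP ≈ -0.5980/0.4749 ≈ -1.259.
|E| > 1: demand is elastic over this range.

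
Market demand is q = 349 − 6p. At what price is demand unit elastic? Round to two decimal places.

29.08

For linear demand q = a − bp, E = −bp/(a − bp). |E| = 1 ⇒ bp = a − bp ⇒ p = a/(2b).
p = 349/(2·6) ≈ 29.08.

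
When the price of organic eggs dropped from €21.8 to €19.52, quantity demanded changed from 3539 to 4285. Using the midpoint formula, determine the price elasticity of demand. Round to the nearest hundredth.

-1.73

%Δq = (4285 − 3539)/[(3539 + 4285)/2] = 746/3912 ≈ 0.1907.
%ΔP = (19.52 − 21.8)/[(21.8 + 19.52)/2] = -2.28/20.66 ≈ -0.1104.
Arc elasticity E = %Δq/%ΔP ≈ 0.1907/-0.1104 ≈ -1.73.
|E| > 1: demand is elastic over this range.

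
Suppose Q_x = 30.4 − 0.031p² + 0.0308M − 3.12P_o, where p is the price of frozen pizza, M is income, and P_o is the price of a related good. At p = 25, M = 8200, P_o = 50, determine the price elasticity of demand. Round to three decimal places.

-0.360

Evaluating quantity at (p, M, P_o) gives Q_x = 30.4 − 0.031(25)² + 0.0308(8200) − 3.12(50) = 30.4 − 19.375 + 252.56 − 156 = 107.585.
∂Q_x/∂p = −2·0.031·p = -1.55, so E_p = -1.55·(25/107.585) ≈ -0.360.
|E_p| < 1: demand is inelastic.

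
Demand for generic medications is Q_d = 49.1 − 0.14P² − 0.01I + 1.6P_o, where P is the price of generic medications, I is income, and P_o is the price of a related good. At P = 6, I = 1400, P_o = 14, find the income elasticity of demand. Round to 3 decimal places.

-0.267

Substituting, Q_d = 49.1 − 0.14(6)² − 0.01(1400) + 1.6(14) = 49.1 − 5.04 − 14 + 22.4 = 52.46.
∂Q_d/∂I = −0.01, so E_I = -0.01·(1400/52.46) ≈ -0.267.
E_I < 0: inferior good.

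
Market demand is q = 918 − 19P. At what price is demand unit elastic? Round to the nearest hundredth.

For linear demand q = a − bP, E = −bP/(a − bP). |E| = 1 ⇒ bP = a − bP ⇒ P = a/(2b).
P = 918/(2·19) ≈ 24.16.

24.16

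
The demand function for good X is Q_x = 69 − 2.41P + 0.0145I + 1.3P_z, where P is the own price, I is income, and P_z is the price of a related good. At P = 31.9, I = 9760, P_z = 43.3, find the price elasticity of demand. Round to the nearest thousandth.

-0.405

Substituting, Q_x = 69 − 2.41(31.9) + 0.0145(9760) + 1.3(43.3) = 69 − 76.879 + 141.52 + 56.29 = 189.931.
∂Q_x/∂P = −2.41, so E_p = (−2.41)·(31.9/189.931) ≈ -0.405.
|E_p| < 1: demand is inelastic.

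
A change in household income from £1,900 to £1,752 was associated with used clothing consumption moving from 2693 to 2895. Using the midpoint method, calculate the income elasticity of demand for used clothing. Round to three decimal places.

%ΔQ = (2895 − 2693)/[(2693+2895)/2] = 202/2794 ≈ 0.0723.
%ΔI = (1,752 − 1,900)/[(1,900+1,752)/2] = -148/1826 ≈ -0.0811.
E_I = %ΔQ/%ΔI ≈ -0.892.
E_I < 0: inferior good.

-0.892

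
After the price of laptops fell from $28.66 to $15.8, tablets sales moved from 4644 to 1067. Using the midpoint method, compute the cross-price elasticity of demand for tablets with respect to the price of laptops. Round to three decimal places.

%ΔQ_x = (1067 − 4644)/[(4644+1067)/2] = -3577/2855.5 ≈ -1.2527.
%ΔP_y = (15.8 − 28.66)/[(28.66+15.8)/2] ≈ -0.5785.
E_xy = -1.2527/-0.5785 ≈ 2.165.
E_xy > 0, so tablets and laptops are substitutes.

2.165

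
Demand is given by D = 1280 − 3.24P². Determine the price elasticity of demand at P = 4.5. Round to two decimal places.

-0.11

At P = 4.5, D = 1214.39.
dD/dP = −2·3.24·P = −29.16.
Point elasticity E = (dD/dP)·(P/D) = -29.16 × 4.5/1214.39 ≈ -0.11.
|E| < 1, so demand is inelastic at this price.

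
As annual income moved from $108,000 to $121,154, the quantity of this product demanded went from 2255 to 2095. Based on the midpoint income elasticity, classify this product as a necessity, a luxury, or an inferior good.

%ΔQ = (2095 − 2255)/[(2255+2095)/2] = -160/2175 ≈ -0.0736.
%ΔM = (121,154 − 108,000)/[(108,000+121,154)/2] = 13154/114577 ≈ 0.1148.
E_I = %ΔQ/%ΔM ≈ -0.641.
E_I < 0: inferior good.

inferior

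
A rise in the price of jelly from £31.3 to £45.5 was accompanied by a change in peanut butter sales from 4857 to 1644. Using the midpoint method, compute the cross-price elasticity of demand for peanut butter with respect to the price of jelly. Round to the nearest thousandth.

-2.673

%ΔQ_x = (1644 − 4857)/[(4857+1644)/2] = -3213/3250.5 ≈ -0.9885.
%ΔP_y = (45.5 − 31.3)/[(31.3+45.5)/2] ≈ 0.3698.
E_xy = -0.9885/0.3698 ≈ -2.673.
E_xy < 0, so peanut butter and jelly are complements.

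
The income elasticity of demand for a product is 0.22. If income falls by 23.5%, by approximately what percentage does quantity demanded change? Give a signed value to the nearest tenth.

-5.2

%ΔQ ≈ E × %ΔI = (0.22) × (-23.5%) ≈ -5.2%.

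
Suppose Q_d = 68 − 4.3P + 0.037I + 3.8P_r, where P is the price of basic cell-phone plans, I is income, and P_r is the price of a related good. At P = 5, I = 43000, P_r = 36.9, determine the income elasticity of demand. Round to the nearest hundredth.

0.89

Q_d = 68 − 4.3(5) + 0.037(43000) + 3.8(36.9) = 68 − 21.5 + 1591 + 140.22 = 1777.72.
∂Q_d/∂I = +0.037, so E_I = 0.037·(43000/1777.72) ≈ 0.89.
E_I ∈ (0,1): normal good (necessity).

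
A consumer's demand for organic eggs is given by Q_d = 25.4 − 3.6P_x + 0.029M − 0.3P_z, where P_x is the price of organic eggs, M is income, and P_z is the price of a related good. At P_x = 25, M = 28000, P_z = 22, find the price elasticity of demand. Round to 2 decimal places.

-0.12

At the given point, Q_d = 25.4 − 3.6(25) + 0.029(28000) − 0.3(22) = 25.4 − 90 + 812 − 6.6 = 740.8.
∂Q_d/∂P_x = −3.6, so E_p = (−3.6)·(25/740.8) ≈ -0.12.
|E_p| < 1: demand is inelastic.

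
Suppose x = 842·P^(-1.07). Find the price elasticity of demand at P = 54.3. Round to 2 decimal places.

For a Cobb–Douglas (constant-elasticity) form x = A·P^α·…, the elasticity with respect to P equals the exponent α at every point.
Here the exponent on P is -1.07, so the price elasticity of demand is -1.07.

-1.07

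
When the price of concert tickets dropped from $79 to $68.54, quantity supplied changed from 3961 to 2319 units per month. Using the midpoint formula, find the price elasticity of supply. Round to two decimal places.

3.69

%ΔQ = (2319 − 3961)/[(3961 + 2319)/2] = -1642/3140 ≈ -0.5229.
%Δp = (68.54 − 79)/[(79 + 68.54)/2] = -10.46/73.77 ≈ -0.1418.
Arc elasticity E = %ΔQ/%Δp ≈ -0.5229/-0.1418 ≈ 3.69.
|E| > 1: supply is elastic over this range.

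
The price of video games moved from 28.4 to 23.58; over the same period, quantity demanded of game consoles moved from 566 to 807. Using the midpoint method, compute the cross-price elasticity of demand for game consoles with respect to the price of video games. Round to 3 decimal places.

-1.893

%ΔQ_x = (807 − 566)/[(566+807)/2] = 241/686.5 ≈ 0.3511.
%ΔP_y = (23.58 − 28.4)/[(28.4+23.58)/2] ≈ -0.1855.
E_xy = 0.3511/-0.1855 ≈ -1.893.
E_xy < 0, so game consoles and video games are complements.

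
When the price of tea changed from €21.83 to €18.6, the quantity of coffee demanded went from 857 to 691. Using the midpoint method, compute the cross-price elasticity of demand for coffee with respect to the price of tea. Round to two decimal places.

%ΔQ_x = (691 − 857)/[(857+691)/2] = -166/774 ≈ -0.2145.
%ΔP_y = (18.6 − 21.83)/[(21.83+18.6)/2] ≈ -0.1598.
E_xy = -0.2145/-0.1598 ≈ 1.34.
E_xy > 0, so coffee and tea are substitutes.

1.34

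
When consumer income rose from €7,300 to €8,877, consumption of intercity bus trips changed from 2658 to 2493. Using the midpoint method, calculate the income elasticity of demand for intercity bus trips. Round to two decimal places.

%ΔQ = (2493 − 2658)/[(2658+2493)/2] = -165/2575.5 ≈ -0.0641.
%ΔI = (8,877 − 7,300)/[(7,300+8,877)/2] = 1577/8088.5 ≈ 0.1950.
E_I = %ΔQ/%ΔI ≈ -0.33.
E_I < 0: inferior good.

-0.33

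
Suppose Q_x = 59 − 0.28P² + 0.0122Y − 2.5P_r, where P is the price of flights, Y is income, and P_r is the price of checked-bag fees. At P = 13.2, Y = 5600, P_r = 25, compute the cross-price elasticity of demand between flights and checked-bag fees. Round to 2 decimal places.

-3.90

Evaluating quantity at (P, Y, P_r) gives Q_x = 59 − 0.28(13.2)² + 0.0122(5600) − 2.5(25) = 59 − 48.7872 + 68.32 − 62.5 = 16.0328.
∂Q_x/∂P_r = −2.5, so E_xy = -2.5·(25/16.0328) ≈ -3.90.
E_xy < 0: the goods are complements.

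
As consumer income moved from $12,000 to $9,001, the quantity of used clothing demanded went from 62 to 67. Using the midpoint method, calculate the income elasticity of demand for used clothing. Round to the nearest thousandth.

%ΔQ = (67 − 62)/[(62+67)/2] = 5/64.5 ≈ 0.0775.
%ΔY = (9,001 − 12,000)/[(12,000+9,001)/2] = -2999/10500.5 ≈ -0.2856.
E_I = %ΔQ/%ΔY ≈ -0.271.
E_I < 0: inferior good.

-0.271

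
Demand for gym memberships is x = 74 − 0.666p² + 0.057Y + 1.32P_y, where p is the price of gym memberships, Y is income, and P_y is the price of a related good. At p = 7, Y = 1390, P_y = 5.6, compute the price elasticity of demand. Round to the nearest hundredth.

At the given point, x = 74 − 0.666(7)² + 0.057(1390) + 1.32(5.6) = 74 − 32.634 + 79.23 + 7.392 = 127.988.
∂x/∂p = −2·0.666·p = -9.324, so E_p = -9.324·(7/127.988) ≈ -0.51.
|E_p| < 1: demand is inelastic.

-0.51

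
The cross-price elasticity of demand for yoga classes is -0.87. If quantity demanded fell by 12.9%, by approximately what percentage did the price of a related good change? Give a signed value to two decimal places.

%ΔQ ≈ E × %ΔP_y ⇒ %ΔP_y = %ΔQ / E = (-12.9%)/(-0.87) ≈ 14.83%.

14.83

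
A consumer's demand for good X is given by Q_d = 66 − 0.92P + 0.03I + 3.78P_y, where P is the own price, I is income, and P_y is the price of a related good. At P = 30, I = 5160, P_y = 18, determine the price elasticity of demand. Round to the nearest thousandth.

Q_d = 66 − 0.92(30) + 0.03(5160) + 3.78(18) = 66 − 27.6 + 154.8 + 68.04 = 261.24.
∂Q_d/∂P = −0.92, so E_p = (−0.92)·(30/261.24) ≈ -0.106.
|E_p| < 1: demand is inelastic.

-0.106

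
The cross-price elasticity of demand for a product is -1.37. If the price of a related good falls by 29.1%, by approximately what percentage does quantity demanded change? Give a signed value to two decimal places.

%ΔQ ≈ E × %ΔP_y = (-1.37) × (-29.1%) ≈ 39.87%.

39.87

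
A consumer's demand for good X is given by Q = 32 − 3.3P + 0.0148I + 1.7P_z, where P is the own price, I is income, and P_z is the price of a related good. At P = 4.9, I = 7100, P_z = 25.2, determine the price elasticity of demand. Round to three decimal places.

-0.099

Q = 32 − 3.3(4.9) + 0.0148(7100) + 1.7(25.2) = 32 − 16.17 + 105.08 + 42.84 = 163.75.
∂Q/∂P = −3.3, so E_p = (−3.3)·(4.9/163.75) ≈ -0.099.
|E_p| < 1: demand is inelastic.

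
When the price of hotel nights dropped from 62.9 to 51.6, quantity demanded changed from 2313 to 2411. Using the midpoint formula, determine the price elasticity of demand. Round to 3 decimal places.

-0.210

%Δq = (2411 − 2313)/[(2313 + 2411)/2] = 98/2362 ≈ 0.0415.
%Δp = (51.6 − 62.9)/[(62.9 + 51.6)/2] = -11.3/57.25 ≈ -0.1974.
Arc elasticity E = %Δq/%Δp ≈ 0.0415/-0.1974 ≈ -0.210.
|E| < 1: demand is inelastic over this range.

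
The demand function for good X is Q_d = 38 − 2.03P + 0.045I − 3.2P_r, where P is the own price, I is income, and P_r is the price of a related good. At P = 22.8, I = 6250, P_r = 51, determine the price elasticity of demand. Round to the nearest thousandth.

Substituting, Q_d = 38 − 2.03(22.8) + 0.045(6250) − 3.2(51) = 38 − 46.284 + 281.25 − 163.2 = 109.766.
∂Q_d/∂P = −2.03, so E_p = (−2.03)·(22.8/109.766) ≈ -0.422.
|E_p| < 1: demand is inelastic.

-0.422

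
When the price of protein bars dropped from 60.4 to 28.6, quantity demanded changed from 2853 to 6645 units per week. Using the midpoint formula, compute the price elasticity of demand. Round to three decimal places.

-1.117

%Δq = (6645 − 2853)/[(2853 + 6645)/2] = 3792/4749 ≈ 0.7985.
%Δp = (28.6 − 60.4)/[(60.4 + 28.6)/2] = -31.8/44.5 ≈ -0.7146.
Arc elasticity E = %Δq/%Δp ≈ 0.7985/-0.7146 ≈ -1.117.
|E| > 1: demand is elastic over this range.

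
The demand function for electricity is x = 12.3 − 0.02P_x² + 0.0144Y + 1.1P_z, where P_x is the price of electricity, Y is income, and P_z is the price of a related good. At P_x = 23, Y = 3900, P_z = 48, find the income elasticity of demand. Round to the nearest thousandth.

x = 12.3 − 0.02(23)² + 0.0144(3900) + 1.1(48) = 12.3 − 10.58 + 56.16 + 52.8 = 110.68.
∂x/∂Y = +0.0144, so E_I = 0.0144·(3900/110.68) ≈ 0.507.
E_I ∈ (0,1): normal good (necessity).

0.507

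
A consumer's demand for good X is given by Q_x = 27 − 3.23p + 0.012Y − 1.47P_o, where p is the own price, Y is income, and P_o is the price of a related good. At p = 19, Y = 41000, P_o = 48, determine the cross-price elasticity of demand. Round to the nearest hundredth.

-0.18

Q_x = 27 − 3.23(19) + 0.012(41000) − 1.47(48) = 27 − 61.37 + 492 − 70.56 = 387.07.
∂Q_x/∂P_o = −1.47, so E_xy = -1.47·(48/387.07) ≈ -0.18.
E_xy < 0: the goods are complements.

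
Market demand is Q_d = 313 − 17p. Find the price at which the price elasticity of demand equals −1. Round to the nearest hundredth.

For linear demand Q_d = a − bp, E = −bp/(a − bp). |E| = 1 ⇒ bp = a − bp ⇒ p = a/(2b).
p = 313/(2·17) ≈ 9.21.

9.21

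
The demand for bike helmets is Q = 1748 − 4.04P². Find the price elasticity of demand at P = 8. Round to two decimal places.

At P = 8, Q = 1489.44.
dQ/dP = −2·4.04·P = −64.64.
Point elasticity E = (dQ/dP)·(P/Q) = -64.64 × 8/1489.44 ≈ -0.35.
|E| < 1, so demand is inelastic at this price.

-0.35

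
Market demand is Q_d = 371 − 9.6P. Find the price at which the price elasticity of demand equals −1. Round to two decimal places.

For linear demand Q_d = a − bP, E = −bP/(a − bP). |E| = 1 ⇒ bP = a − bP ⇒ P = a/(2b).
P = 371/(2·9.6) ≈ 19.32.

19.32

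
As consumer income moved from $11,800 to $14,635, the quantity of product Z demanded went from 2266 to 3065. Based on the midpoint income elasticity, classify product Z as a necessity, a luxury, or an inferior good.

luxury

%ΔQ = (3065 − 2266)/[(2266+3065)/2] = 799/2665.5 ≈ 0.2998.
%ΔI = (14,635 − 11,800)/[(11,800+14,635)/2] = 2835/13217.5 ≈ 0.2145.
E_I = %ΔQ/%ΔI ≈ 1.398.
E_I > 1: normal good (luxury).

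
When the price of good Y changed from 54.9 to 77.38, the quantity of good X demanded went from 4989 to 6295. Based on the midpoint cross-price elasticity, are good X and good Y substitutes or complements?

substitutes

%ΔQ_x = (6295 − 4989)/[(4989+6295)/2] = 1306/5642 ≈ 0.2315.
%ΔP_y = (77.38 − 54.9)/[(54.9+77.38)/2] ≈ 0.3399.
E_xy = 0.2315/0.3399 ≈ 0.681.
E_xy > 0, so the goods are substitutes.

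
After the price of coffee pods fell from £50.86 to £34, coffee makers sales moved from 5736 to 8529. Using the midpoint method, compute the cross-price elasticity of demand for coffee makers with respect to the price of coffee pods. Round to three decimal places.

-0.985

%ΔQ_x = (8529 − 5736)/[(5736+8529)/2] = 2793/7132.5 ≈ 0.3916.
%ΔP_y = (34 − 50.86)/[(50.86+34)/2] ≈ -0.3974.
E_xy = 0.3916/-0.3974 ≈ -0.985.
E_xy < 0, so coffee makers and coffee pods are complements.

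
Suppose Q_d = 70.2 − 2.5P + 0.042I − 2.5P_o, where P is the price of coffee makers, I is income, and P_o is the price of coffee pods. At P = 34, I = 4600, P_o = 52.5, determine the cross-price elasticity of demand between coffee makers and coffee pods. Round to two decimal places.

-2.78

At the given point, Q_d = 70.2 − 2.5(34) + 0.042(4600) − 2.5(52.5) = 70.2 − 85 + 193.2 − 131.25 = 47.15.
∂Q_d/∂P_o = −2.5, so E_xy = -2.5·(52.5/47.15) ≈ -2.78.
E_xy < 0: the goods are complements.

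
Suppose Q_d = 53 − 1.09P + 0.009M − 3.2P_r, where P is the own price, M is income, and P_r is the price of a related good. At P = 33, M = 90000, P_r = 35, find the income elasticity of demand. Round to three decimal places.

1.133

At the given point, Q_d = 53 − 1.09(33) + 0.009(90000) − 3.2(35) = 53 − 35.97 + 810 − 112 = 715.03.
∂Q_d/∂M = +0.009, so E_I = 0.009·(90000/715.03) ≈ 1.133.
E_I > 1: normal good (luxury).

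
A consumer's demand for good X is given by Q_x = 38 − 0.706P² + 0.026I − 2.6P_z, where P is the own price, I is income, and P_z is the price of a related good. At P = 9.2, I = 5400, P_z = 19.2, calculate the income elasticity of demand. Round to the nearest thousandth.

Evaluating quantity at (P, I, P_z) gives Q_x = 38 − 0.706(9.2)² + 0.026(5400) − 2.6(19.2) = 38 − 59.7558 + 140.4 − 49.92 = 68.7242.
∂Q_x/∂I = +0.026, so E_I = 0.026·(5400/68.7242) ≈ 2.043.
E_I > 1: normal good (luxury).

2.043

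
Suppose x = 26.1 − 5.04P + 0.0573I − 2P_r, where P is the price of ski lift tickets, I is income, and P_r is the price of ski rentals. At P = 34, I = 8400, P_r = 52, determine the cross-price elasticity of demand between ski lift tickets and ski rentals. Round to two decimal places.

-0.45

x = 26.1 − 5.04(34) + 0.0573(8400) − 2(52) = 26.1 − 171.36 + 481.32 − 104 = 232.06.
∂x/∂P_r = −2, so E_xy = -2·(52/232.06) ≈ -0.45.
E_xy < 0: the goods are complements.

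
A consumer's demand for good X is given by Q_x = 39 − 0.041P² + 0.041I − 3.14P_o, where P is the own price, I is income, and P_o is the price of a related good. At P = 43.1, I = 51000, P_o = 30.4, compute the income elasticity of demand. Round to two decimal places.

1.07

Q_x = 39 − 0.041(43.1)² + 0.041(51000) − 3.14(30.4) = 39 − 76.162 + 2091 − 95.456 = 1958.382.
∂Q_x/∂I = +0.041, so E_I = 0.041·(51000/1958.382) ≈ 1.07.
E_I > 1: normal good (luxury).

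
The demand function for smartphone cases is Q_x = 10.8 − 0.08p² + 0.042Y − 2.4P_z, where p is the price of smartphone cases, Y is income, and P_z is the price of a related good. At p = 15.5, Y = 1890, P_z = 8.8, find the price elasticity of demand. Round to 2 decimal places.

Evaluating quantity at (p, Y, P_z) gives Q_x = 10.8 − 0.08(15.5)² + 0.042(1890) − 2.4(8.8) = 10.8 − 19.22 + 79.38 − 21.12 = 49.84.
∂Q_x/∂p = −2·0.08·p = -2.48, so E_p = -2.48·(15.5/49.84) ≈ -0.77.
|E_p| < 1: demand is inelastic.

-0.77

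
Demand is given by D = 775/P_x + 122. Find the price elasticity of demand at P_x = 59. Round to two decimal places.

At P_x = 59, D = 135.1356.
dD/dP_x = −775/P_x² = −0.2226.
Point elasticity E = (dD/dP_x)·(P_x/D) = -0.2226 × 59/135.1356 ≈ -0.10.
|E| < 1, so demand is inelastic at this price.

-0.10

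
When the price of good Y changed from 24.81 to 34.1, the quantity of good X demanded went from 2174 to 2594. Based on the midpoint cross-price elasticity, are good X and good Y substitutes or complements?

substitutes

%ΔQ_x = (2594 − 2174)/[(2174+2594)/2] = 420/2384 ≈ 0.1762.
%ΔP_y = (34.1 − 24.81)/[(24.81+34.1)/2] ≈ 0.3154.
E_xy = 0.1762/0.3154 ≈ 0.559.
E_xy > 0, so the goods are substitutes.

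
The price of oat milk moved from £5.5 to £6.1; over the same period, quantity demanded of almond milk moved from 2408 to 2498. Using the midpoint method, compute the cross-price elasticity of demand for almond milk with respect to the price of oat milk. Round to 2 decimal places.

0.35

%ΔQ_x = (2498 − 2408)/[(2408+2498)/2] = 90/2453 ≈ 0.0367.
%ΔP_y = (6.1 − 5.5)/[(5.5+6.1)/2] ≈ 0.1034.
E_xy = 0.0367/0.1034 ≈ 0.35.
E_xy > 0, so almond milk and oat milk are substitutes.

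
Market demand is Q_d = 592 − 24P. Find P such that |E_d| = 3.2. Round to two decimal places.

Set −bP/(a − bP) = −3.2 ⇒ bP = 3.2(a − bP) ⇒ bP(1+3.2) = 3.2·a.
P = 3.2·592/(24·4.2) ≈ 18.79.

18.79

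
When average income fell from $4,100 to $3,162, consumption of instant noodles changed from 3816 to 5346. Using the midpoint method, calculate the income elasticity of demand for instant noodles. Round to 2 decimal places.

%ΔQ = (5346 − 3816)/[(3816+5346)/2] = 1530/4581 ≈ 0.3340.
%ΔI = (3,162 − 4,100)/[(4,100+3,162)/2] = -938/3631 ≈ -0.2583.
E_I = %ΔQ/%ΔI ≈ -1.29.
E_I < 0: inferior good.

-1.29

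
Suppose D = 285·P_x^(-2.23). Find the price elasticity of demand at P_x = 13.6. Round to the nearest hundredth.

For a Cobb–Douglas (constant-elasticity) form D = A·P_x^α·…, the elasticity with respect to P_x equals the exponent α at every point.
Here the exponent on P_x is -2.23, so the price elasticity of demand is -2.23.

-2.23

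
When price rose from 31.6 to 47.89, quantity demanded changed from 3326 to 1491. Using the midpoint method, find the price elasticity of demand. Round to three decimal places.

%Δq = (1491 − 3326)/[(3326 + 1491)/2] = -1835/2408.5 ≈ -0.7619.
%Δp = (47.89 − 31.6)/[(31.6 + 47.89)/2] = 16.29/39.745 ≈ 0.4099.
Arc elasticity E = %Δq/%Δp ≈ -0.7619/0.4099 ≈ -1.859.
|E| > 1: demand is elastic over this range.

-1.859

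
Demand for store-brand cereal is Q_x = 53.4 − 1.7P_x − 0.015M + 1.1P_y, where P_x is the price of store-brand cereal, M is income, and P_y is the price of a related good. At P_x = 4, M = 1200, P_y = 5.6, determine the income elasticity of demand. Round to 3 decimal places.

-0.518

At the given point, Q_x = 53.4 − 1.7(4) − 0.015(1200) + 1.1(5.6) = 53.4 − 6.8 − 18 + 6.16 = 34.76.
∂Q_x/∂M = −0.015, so E_I = -0.015·(1200/34.76) ≈ -0.518.
E_I < 0: inferior good.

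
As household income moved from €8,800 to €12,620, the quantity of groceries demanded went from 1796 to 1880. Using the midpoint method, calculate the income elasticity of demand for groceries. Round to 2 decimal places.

0.13

%ΔQ = (1880 − 1796)/[(1796+1880)/2] = 84/1838 ≈ 0.0457.
%ΔI = (12,620 − 8,800)/[(8,800+12,620)/2] = 3820/10710 ≈ 0.3567.
E_I = %ΔQ/%ΔI ≈ 0.13.
E_I ∈ (0,1): normal good (necessity).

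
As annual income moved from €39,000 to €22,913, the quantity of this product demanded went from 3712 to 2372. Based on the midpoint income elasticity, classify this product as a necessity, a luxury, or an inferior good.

%ΔQ = (2372 − 3712)/[(3712+2372)/2] = -1340/3042 ≈ -0.4405.
%ΔI = (22,913 − 39,000)/[(39,000+22,913)/2] = -16087/30956.5 ≈ -0.5197.
E_I = %ΔQ/%ΔI ≈ 0.848.
E_I ∈ (0,1): normal good (necessity).

necessity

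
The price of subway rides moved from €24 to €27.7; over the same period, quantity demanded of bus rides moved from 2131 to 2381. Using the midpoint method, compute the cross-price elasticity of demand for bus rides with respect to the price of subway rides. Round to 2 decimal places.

0.77

%ΔQ_x = (2381 − 2131)/[(2131+2381)/2] = 250/2256 ≈ 0.1108.
%ΔP_y = (27.7 − 24)/[(24+27.7)/2] ≈ 0.1431.
E_xy = 0.1108/0.1431 ≈ 0.77.
E_xy > 0, so bus rides and subway rides are substitutes.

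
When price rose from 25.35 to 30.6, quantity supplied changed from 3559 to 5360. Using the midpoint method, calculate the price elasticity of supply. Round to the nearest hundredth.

%ΔQ = (5360 − 3559)/[(3559 + 5360)/2] = 1801/4459.5 ≈ 0.4039.
%Δp = (30.6 − 25.35)/[(25.35 + 30.6)/2] = 5.25/27.975 ≈ 0.1877.
Arc elasticity E = %ΔQ/%Δp ≈ 0.4039/0.1877 ≈ 2.15.
|E| > 1: supply is elastic over this range.

2.15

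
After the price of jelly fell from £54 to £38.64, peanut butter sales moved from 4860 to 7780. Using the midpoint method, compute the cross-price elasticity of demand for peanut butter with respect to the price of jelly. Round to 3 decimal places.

-1.393

%ΔQ_x = (7780 − 4860)/[(4860+7780)/2] = 2920/6320 ≈ 0.4620.
%ΔP_y = (38.64 − 54)/[(54+38.64)/2] ≈ -0.3316.
E_xy = 0.4620/-0.3316 ≈ -1.393.
E_xy < 0, so peanut butter and jelly are complements.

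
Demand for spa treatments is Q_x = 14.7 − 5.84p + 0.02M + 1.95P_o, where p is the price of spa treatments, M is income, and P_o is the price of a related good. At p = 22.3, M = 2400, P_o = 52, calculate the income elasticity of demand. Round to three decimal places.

First evaluate Q_x: 14.7 − 5.84(22.3) + 0.02(2400) + 1.95(52) = 14.7 − 130.232 + 48 + 101.4 = 33.868.
∂Q_x/∂M = +0.02, so E_I = 0.02·(2400/33.868) ≈ 1.417.
E_I > 1: normal good (luxury).

1.417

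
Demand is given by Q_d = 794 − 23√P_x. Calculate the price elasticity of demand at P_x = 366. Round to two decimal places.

-0.62

At P_x = 366, Q_d = 353.9841.
dQ_d/dP_x = −23/(2√P_x) = −23/(2·19.1311).
Point elasticity E = (dQ_d/dP_x)·(P_x/Q_d) = -0.6011 × 366/353.9841 ≈ -0.62.
|E| < 1, so demand is inelastic at this price.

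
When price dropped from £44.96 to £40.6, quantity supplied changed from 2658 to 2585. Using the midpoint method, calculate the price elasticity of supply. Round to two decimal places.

%ΔQ = (2585 − 2658)/[(2658 + 2585)/2] = -73/2621.5 ≈ -0.0278.
%Δp = (40.6 − 44.96)/[(44.96 + 40.6)/2] = -4.36/42.78 ≈ -0.1019.
Arc elasticity E = %ΔQ/%Δp ≈ -0.0278/-0.1019 ≈ 0.27.
|E| < 1: supply is inelastic over this range.

0.27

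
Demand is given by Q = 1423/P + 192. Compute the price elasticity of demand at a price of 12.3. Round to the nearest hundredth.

At P = 12.3, Q = 307.6911.
dQ/dP = −1423/P² = −9.4058.
Point elasticity E = (dQ/dP)·(P/Q) = -9.4058 × 12.3/307.6911 ≈ -0.38.
|E| < 1, so demand is inelastic at this price.

-0.38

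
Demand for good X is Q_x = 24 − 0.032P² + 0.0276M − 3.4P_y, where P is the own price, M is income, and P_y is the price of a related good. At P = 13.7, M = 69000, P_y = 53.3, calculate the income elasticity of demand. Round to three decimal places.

1.094

Evaluating quantity at (P, M, P_y) gives Q_x = 24 − 0.032(13.7)² + 0.0276(69000) − 3.4(53.3) = 24 − 6.0061 + 1904.4 − 181.22 = 1741.1739.
∂Q_x/∂M = +0.0276, so E_I = 0.0276·(69000/1741.1739) ≈ 1.094.
E_I > 1: normal good (luxury).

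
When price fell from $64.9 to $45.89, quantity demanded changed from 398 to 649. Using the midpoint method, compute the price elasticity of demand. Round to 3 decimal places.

%Δq = (649 − 398)/[(398 + 649)/2] = 251/523.5 ≈ 0.4795.
%Δp = (45.89 − 64.9)/[(64.9 + 45.89)/2] = -19.01/55.395 ≈ -0.3432.
Arc elasticity E = %Δq/%Δp ≈ 0.4795/-0.3432 ≈ -1.397.
|E| > 1: demand is elastic over this range.

-1.397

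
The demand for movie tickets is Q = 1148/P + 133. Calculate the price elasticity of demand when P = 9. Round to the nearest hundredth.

At P = 9, Q = 260.5556.
dQ/dP = −1148/P² = −14.1728.
Point elasticity E = (dQ/dP)·(P/Q) = -14.1728 × 9/260.5556 ≈ -0.49.
|E| < 1, so demand is inelastic at this price.

-0.49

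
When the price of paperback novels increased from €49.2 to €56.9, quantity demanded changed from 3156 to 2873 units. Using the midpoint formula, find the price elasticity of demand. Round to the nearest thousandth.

-0.647

%ΔQ = (2873 − 3156)/[(3156 + 2873)/2] = -283/3014.5 ≈ -0.0939.
%ΔP = (56.9 − 49.2)/[(49.2 + 56.9)/2] = 7.7/53.05 ≈ 0.1451.
Arc elasticity E = %ΔQ/%ΔP ≈ -0.0939/0.1451 ≈ -0.647.
|E| < 1: demand is inelastic over this range.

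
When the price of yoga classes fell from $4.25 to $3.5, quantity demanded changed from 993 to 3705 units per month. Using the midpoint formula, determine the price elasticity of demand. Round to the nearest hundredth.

%Δq = (3705 − 993)/[(993 + 3705)/2] = 2712/2349 ≈ 1.1545.
%ΔP = (3.5 − 4.25)/[(4.25 + 3.5)/2] = -0.75/3.875 ≈ -0.1935.
Arc elasticity E = %Δq/%ΔP ≈ 1.1545/-0.1935 ≈ -5.97.
|E| > 1: demand is elastic over this range.

-5.97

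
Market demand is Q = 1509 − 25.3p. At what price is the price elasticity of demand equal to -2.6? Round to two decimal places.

Set −bp/(a − bp) = −2.6 ⇒ bp = 2.6(a − bp) ⇒ bp(1+2.6) = 2.6·a.
p = 2.6·1509/(25.3·3.6) ≈ 43.08.

43.08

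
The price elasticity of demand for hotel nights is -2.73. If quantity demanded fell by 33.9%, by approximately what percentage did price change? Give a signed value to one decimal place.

%ΔQ ≈ E × %ΔP ⇒ %ΔP = %ΔQ / E = (-33.9%)/(-2.73) ≈ 12.4%.

12.4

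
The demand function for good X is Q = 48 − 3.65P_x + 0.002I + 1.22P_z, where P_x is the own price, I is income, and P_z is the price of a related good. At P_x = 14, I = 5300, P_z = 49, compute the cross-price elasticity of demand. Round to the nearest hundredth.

Q = 48 − 3.65(14) + 0.002(5300) + 1.22(49) = 48 − 51.1 + 10.6 + 59.78 = 67.28.
∂Q/∂P_z = +1.22, so E_xy = 1.22·(49/67.28) ≈ 0.89.
E_xy > 0: the goods are substitutes.

0.89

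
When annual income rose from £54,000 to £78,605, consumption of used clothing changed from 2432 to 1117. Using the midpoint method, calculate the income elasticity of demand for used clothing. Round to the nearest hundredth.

-2.00

%ΔQ = (1117 − 2432)/[(2432+1117)/2] = -1315/1774.5 ≈ -0.7411.
%ΔM = (78,605 − 54,000)/[(54,000+78,605)/2] = 24605/66302.5 ≈ 0.3711.
E_I = %ΔQ/%ΔM ≈ -2.00.
E_I < 0: inferior good.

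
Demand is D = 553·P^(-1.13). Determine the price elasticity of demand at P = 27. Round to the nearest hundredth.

For a Cobb–Douglas (constant-elasticity) form D = A·P^α·…, the elasticity with respect to P equals the exponent α at every point.
Here the exponent on P is -1.13, so the price elasticity of demand is -1.13.

-1.13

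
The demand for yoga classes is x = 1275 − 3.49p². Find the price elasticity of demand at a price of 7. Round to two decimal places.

-0.31

At p = 7, x = 1103.99.
dx/dp = −2·3.49·p = −48.86.
Point elasticity E = (dx/dp)·(p/x) = -48.86 × 7/1103.99 ≈ -0.31.
|E| < 1, so demand is inelastic at this price.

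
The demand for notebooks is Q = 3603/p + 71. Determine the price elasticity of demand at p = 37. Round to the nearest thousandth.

At p = 37, Q = 168.3784.
dQ/dp = −3603/p² = −2.6318.
Point elasticity E = (dQ/dp)·(p/Q) = -2.6318 × 37/168.3784 ≈ -0.578.
|E| < 1, so demand is inelastic at this price.

-0.578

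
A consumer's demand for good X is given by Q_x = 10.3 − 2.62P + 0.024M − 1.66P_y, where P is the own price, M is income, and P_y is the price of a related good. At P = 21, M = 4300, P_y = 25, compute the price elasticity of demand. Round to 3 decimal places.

Evaluating quantity at (P, M, P_y) gives Q_x = 10.3 − 2.62(21) + 0.024(4300) − 1.66(25) = 10.3 − 55.02 + 103.2 − 41.5 = 16.98.
∂Q_x/∂P = −2.62, so E_p = (−2.62)·(21/16.98) ≈ -3.240.
|E_p| > 1: demand is elastic.

-3.240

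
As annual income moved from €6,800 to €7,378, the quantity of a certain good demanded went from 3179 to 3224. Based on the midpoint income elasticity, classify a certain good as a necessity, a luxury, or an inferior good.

necessity

%ΔQ = (3224 − 3179)/[(3179+3224)/2] = 45/3201.5 ≈ 0.0141.
%ΔI = (7,378 − 6,800)/[(6,800+7,378)/2] = 578/7089 ≈ 0.0815.
E_I = %ΔQ/%ΔI ≈ 0.172.
E_I ∈ (0,1): normal good (necessity).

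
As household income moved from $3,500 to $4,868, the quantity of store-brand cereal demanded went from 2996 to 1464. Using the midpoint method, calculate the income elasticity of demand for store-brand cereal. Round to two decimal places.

%ΔQ = (1464 − 2996)/[(2996+1464)/2] = -1532/2230 ≈ -0.6870.
%ΔY = (4,868 − 3,500)/[(3,500+4,868)/2] = 1368/4184 ≈ 0.3270.
E_I = %ΔQ/%ΔY ≈ -2.10.
E_I < 0: inferior good.

-2.10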